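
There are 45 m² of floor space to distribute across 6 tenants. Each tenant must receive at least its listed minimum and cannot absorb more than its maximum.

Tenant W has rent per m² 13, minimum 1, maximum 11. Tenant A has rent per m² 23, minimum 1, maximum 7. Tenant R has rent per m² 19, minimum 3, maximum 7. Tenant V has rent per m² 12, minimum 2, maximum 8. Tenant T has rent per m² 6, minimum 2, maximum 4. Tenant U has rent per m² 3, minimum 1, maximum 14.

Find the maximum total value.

581

Meeting every minimum uses 1+1+3+2+2+1 = 10 m², leaving 35.
Rank by rent per m²: Tenant A 23 > Tenant R 19 > Tenant W 13 > Tenant V 12 > Tenant T 6 > Tenant U 3.
Give Tenant A 6 more to hit its cap of 7 ; 29 left.
Give Tenant R 4 more to hit its cap of 7 ; 25 left.
Give Tenant W 10 more to hit its cap of 11 ; 15 left.
Tenant V: +6 to 8 (cap) ; 9 left.
Tenant T takes 2 more to reach its cap of 4 ; 7 left.
Only 7 left; Tenant U takes them to reach 8.
Total = 13×11 + 23×7 + 19×7 + 12×8 + 6×4 + 3×8 = 581.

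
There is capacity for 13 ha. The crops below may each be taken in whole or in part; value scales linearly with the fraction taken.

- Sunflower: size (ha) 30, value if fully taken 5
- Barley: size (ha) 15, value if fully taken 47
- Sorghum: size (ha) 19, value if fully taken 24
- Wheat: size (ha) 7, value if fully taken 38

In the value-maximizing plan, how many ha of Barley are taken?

6

Sort by value density: Wheat 38/7≈5.43, Barley 47/15≈3.13, Sorghum 24/19≈1.26, Sunflower 5/30≈0.167.
All 7 ha of Wheat fit (value 38) ; 6 remain.
Fill the last 6 ha with part of Barley: 6/15 of it earns 18.8.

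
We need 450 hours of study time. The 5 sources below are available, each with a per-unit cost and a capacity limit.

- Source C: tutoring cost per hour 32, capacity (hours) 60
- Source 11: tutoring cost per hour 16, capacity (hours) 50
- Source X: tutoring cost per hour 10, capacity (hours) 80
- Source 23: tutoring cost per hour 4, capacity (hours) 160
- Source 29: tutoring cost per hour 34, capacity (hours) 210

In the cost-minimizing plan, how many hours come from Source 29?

100

Fill from the cheapest source first.
Source 23 at 4: take all 160 hours — 290 still needed.
Source X (10): use full 80 — 210 hours to go.
Source 11 (16): use full 50 — 160 hours to go.
Source C (32): use full 60 — 100 hours to go.
Source 29 at 34: take 100 of its 210 — requirement met.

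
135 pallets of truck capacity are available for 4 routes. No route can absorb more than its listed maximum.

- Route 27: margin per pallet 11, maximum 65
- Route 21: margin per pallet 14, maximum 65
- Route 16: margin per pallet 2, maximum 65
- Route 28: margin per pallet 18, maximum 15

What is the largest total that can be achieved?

1785

Order the routes by margin per pallet: Route 28 18 > Route 21 14 > Route 27 11 > Route 16 2.
Route 28 takes 15 to reach its cap of 15 → 120 left.
Give Route 21 65 to hit its cap of 65 → 55 left.
Route 27: +55 (room for 65) → 55. Pool exhausted.
Total = 11×55 + 14×65 + 18×15 = 1785.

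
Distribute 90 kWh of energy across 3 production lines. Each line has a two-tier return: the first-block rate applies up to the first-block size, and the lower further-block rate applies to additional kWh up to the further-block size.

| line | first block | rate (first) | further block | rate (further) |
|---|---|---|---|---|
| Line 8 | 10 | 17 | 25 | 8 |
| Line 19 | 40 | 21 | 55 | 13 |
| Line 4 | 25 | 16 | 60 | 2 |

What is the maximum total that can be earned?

Treat each block as its own option and order by rate: Line 19/T1 21 > Line 8/T1 17 > Line 4/T1 16 > Line 19/T2 13 > Line 8/T2 8 > Line 4/T2 2.
Line 19/T1 (21): +40 → 50 left.
Line 8 T1 at 17: fill all 10 → 40 left.
Fill Line 4 T1 block (25 at 16) → 15 left.
Line 19/T2: +15 of 55 at 13; pool empty.
Total = 21×40 + 17×10 + 16×25 + 13×15 = 1605.

1605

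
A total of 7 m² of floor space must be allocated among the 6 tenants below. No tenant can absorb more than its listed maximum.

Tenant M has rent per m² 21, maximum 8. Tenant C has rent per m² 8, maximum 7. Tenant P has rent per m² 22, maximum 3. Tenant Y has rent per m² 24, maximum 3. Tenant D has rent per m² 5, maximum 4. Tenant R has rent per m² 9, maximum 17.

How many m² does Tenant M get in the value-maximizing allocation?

Rank by rent per m²: Tenant Y 24 > Tenant P 22 > Tenant M 21 > Tenant R 9 > Tenant C 8 > Tenant D 5.
Tenant Y takes 3 to reach its cap of 3 ; 4 left.
Give Tenant P 3 to hit its cap of 3 ; 1 left.
Only 1 left; Tenant M takes them to reach 1.

1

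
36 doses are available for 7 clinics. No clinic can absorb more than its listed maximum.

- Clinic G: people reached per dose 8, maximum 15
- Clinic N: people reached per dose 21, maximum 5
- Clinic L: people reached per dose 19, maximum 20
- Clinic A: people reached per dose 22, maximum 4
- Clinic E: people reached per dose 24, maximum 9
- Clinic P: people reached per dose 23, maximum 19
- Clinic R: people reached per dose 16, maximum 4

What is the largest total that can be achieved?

825

Rank by people reached per dose: Clinic E 24 > Clinic P 23 > Clinic A 22 > Clinic N 21 > Clinic L 19 > Clinic R 16 > Clinic G 8.
Give Clinic E 9 to hit its cap of 9 — 27 left.
Clinic P: +19 to 19 (cap) — 8 left.
Clinic A: +4 to 4 (cap) — 4 left.
Clinic N has room for 5 but only 4 remain, so it gets 4.
Total = 21×4 + 22×4 + 24×9 + 23×19 = 825.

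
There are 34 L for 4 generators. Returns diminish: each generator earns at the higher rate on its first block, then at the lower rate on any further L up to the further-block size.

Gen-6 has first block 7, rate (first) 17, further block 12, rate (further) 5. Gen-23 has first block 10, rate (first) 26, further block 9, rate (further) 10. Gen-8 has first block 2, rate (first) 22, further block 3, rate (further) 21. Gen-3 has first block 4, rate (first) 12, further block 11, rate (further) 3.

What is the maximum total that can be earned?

Treat each block as its own option and order by rate: Gen-23/T1 26 > Gen-8/T1 22 > Gen-8/T2 21 > Gen-6/T1 17 > Gen-3/T1 12 > Gen-23/T2 10 > Gen-6/T2 5 > Gen-3/T2 3.
Gen-23/T1 (26): +10 → 24 left.
Gen-8/T1 (22): +2 → 22 left.
Gen-8/T2 (21): +3 → 19 left.
Gen-6 T1 at 17: fill all 7 → 12 left.
Gen-3/T1 (12): +4 → 8 left.
Gen-23/T2: +8 of 9 at 10; pool empty.
Total = 26×10 + 22×2 + 21×3 + 17×7 + 12×4 + 10×8 = 614.

614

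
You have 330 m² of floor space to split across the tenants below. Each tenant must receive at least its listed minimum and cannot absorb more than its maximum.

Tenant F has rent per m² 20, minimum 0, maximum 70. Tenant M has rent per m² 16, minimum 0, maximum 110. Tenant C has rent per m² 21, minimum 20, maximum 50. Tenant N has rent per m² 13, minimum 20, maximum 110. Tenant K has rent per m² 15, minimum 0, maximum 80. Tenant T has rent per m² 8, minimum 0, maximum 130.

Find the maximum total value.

Meeting every minimum uses 0+0+20+20+0+0 = 40 m², leaving 290.
Rank by rent per m²: Tenant C 21 > Tenant F 20 > Tenant M 16 > Tenant K 15 > Tenant N 13 > Tenant T 8.
Tenant C: +30 to 50 (cap) ; 260 left.
Tenant F takes 70 more to reach its cap of 70 ; 190 left.
Tenant M: +110 to 110 (cap) ; 80 left.
Tenant K takes 80 more to reach its cap of 80 ; 0 left.
Total = 20×70 + 16×110 + 21×50 + 13×20 + 15×80 = 5670.

5670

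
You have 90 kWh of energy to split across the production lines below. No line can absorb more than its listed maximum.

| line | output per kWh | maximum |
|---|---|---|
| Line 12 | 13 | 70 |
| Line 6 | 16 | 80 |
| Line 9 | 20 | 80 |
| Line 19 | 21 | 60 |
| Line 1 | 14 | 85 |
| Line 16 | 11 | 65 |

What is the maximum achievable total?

1860

Rank by output per kWh: Line 19 21 > Line 9 20 > Line 6 16 > Line 1 14 > Line 12 13 > Line 16 11.
Line 19: +60 to 60 (cap) ; 30 left.
Line 9: +30 (room for 80) → 30. Pool exhausted.
Total = 20×30 + 21×60 = 1860.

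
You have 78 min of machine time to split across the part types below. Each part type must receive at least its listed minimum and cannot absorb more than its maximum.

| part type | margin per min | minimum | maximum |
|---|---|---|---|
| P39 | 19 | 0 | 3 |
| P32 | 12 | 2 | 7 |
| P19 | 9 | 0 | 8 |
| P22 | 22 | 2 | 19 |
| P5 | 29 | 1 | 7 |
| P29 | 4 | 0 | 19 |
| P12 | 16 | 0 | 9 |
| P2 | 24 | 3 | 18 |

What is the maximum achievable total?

Meeting every minimum uses 0+2+0+2+1+0+0+3 = 8 min, leaving 70.
Rank by margin per min: P5 29 > P2 24 > P22 22 > P39 19 > P12 16 > P32 12 > P19 9 > P29 4.
P5: +6 to 7 (cap) ; 64 left.
P2 takes 15 more to reach its cap of 18 ; 49 left.
P22 takes 17 more to reach its cap of 19 ; 32 left.
Give P39 3 more to hit its cap of 3 ; 29 left.
P12: +9 to 9 (cap) ; 20 left.
Give P32 5 more to hit its cap of 7 ; 15 left.
P19 takes 8 more to reach its cap of 8 ; 7 left.
Only 7 left; P29 takes them to reach 7.
Total = 19×3 + 12×7 + 9×8 + 22×19 + 29×7 + 4×7 + 16×9 + 24×18 = 1438.

1438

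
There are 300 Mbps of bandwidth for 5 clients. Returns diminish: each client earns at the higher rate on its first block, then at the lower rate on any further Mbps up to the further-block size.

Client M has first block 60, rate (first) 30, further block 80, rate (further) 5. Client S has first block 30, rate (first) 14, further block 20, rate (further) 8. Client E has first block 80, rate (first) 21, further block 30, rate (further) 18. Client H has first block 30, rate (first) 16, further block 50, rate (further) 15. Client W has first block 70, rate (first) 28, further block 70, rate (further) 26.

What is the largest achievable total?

7620

Treat each block as its own option and order by rate: Client M/tier1 30 > Client W/tier1 28 > Client W/tier2 26 > Client E/tier1 21 > Client E/tier2 18 > Client H/tier1 16 > Client H/tier2 15 > Client S/tier1 14 > Client S/tier2 8 > Client M/tier2 5.
Client M tier1 at 30: fill all 60 — 240 left.
Client W/tier1 (28): +70 — 170 left.
Client W tier2 at 26: fill all 70 — 100 left.
Fill Client E tier1 block (80 at 21) — 20 left.
Client E tier2 at 18: only 20 left, fill 20.
Total = 30×60 + 28×70 + 26×70 + 21×80 + 18×20 = 7620.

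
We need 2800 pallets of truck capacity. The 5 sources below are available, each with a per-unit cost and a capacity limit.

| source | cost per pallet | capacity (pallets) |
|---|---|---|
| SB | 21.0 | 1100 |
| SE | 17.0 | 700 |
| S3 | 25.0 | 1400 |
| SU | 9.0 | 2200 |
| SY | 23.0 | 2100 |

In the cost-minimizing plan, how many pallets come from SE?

Use sources in increasing cost order.
SU (9.0): use full 2200 — 600 pallets to go.
SE at 17.0: take 600 of its 700 — requirement met.
SB, SY, S3: unused.

600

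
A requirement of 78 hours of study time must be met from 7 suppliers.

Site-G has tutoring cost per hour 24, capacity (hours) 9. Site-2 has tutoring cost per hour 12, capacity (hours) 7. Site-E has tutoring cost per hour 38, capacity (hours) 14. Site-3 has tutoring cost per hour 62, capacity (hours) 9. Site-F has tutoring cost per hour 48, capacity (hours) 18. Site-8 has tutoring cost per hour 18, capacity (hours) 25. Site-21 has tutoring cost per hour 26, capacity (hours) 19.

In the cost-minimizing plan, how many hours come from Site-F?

Fill from the cheapest supplier first.
Site-2 (12): use full 7 ; 71 hours to go.
Site-8 (18): use full 25 ; 46 hours to go.
Site-G (24): use full 9 ; 37 hours to go.
Site-21 (26): use full 19 ; 18 hours to go.
Site-E (38): use full 14 ; 4 hours to go.
Take 4 from Site-F at 48 to finish.
Site-3: unused.

4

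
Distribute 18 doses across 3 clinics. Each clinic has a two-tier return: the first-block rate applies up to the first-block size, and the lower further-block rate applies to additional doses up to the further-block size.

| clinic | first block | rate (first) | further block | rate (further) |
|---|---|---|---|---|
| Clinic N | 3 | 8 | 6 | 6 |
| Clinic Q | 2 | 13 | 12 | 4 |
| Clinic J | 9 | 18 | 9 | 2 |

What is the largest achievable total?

Rank every tier by rate: Clinic J/first 18 > Clinic Q/first 13 > Clinic N/first 8 > Clinic N/second 6 > Clinic Q/second 4 > Clinic J/second 2.
Clinic J first at 18: fill all 9 — 9 left.
Fill Clinic Q first block (2 at 13) — 7 left.
Clinic N/first (8): +3 — 4 left.
4 remain; put them into Clinic N second at 6.
Total = 18×9 + 13×2 + 8×3 + 6×4 = 236.

236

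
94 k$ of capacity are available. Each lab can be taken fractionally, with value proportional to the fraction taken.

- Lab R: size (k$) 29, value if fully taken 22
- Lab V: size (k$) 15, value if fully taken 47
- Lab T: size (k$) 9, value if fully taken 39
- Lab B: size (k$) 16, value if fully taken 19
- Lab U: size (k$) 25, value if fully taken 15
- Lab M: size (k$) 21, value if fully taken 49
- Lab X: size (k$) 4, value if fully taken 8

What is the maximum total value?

184

Rank by value-to-size ratio: Lab T 39/9≈4.33, Lab V 47/15≈3.13, Lab M 49/21≈2.33, Lab X 8/4≈2, Lab B 19/16≈1.19, Lab R 22/29≈0.759, Lab U 15/25≈0.6.
All 9 k$ of Lab T fit (value 39) ; 85 remain.
All 15 k$ of Lab V fit (value 47) ; 70 remain.
Take all of Lab M (21 k$, value 49) ; 49 k$ left.
Lab X: take in full, 4 k$ for value 8 ; 45 left.
Take all of Lab B (16 k$, value 19) ; 29 k$ left.
Take all of Lab R (29 k$, value 22) ; 0 k$ left.
Total value = 184.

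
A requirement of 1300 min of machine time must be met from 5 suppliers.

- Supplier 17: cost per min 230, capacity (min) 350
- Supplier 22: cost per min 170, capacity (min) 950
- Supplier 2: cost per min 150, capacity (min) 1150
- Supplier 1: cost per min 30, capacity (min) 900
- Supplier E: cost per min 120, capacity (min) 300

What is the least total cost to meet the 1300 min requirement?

Use suppliers in increasing cost order.
Take 900 from Supplier 1 at 30 → need 400 more.
Supplier E (120): use full 300 → 100 min to go.
Supplier 2 at 150: take 100 of its 1150 → requirement met.
Supplier 22, Supplier 17: unused.
Cost = 900×30 + 300×120 + 100×150 = 78000.

78000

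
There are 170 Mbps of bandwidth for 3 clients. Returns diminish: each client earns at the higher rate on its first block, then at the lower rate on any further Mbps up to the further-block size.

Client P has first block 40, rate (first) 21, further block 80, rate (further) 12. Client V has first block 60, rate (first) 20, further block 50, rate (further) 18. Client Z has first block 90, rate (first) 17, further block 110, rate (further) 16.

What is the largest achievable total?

Order all 6 blocks by rate: Client P/tier1 21 > Client V/tier1 20 > Client V/tier2 18 > Client Z/tier1 17 > Client Z/tier2 16 > Client P/tier2 12.
Client P/tier1 (21): +40 ; 130 left.
Client V/tier1 (20): +60 ; 70 left.
Fill Client V tier2 block (50 at 18) ; 20 left.
Client Z tier1 at 17: only 20 left, fill 20.
Total = 21×40 + 20×60 + 18×50 + 17×20 = 3280.

3280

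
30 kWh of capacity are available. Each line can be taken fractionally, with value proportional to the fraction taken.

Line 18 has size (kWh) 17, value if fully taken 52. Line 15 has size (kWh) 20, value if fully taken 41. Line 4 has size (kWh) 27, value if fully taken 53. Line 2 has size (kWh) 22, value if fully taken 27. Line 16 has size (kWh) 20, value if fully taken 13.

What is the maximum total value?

78.65

Rank by value-to-size ratio: Line 18 52/17≈3.06, Line 15 41/20≈2.05, Line 4 53/27≈1.96, Line 2 27/22≈1.23, Line 16 13/20≈0.65.
Take all of Line 18 (17 kWh, value 52) → 13 kWh left.
Fill the last 13 kWh with part of Line 15: 13/20 of it earns 26.65.
Total value = 78.65.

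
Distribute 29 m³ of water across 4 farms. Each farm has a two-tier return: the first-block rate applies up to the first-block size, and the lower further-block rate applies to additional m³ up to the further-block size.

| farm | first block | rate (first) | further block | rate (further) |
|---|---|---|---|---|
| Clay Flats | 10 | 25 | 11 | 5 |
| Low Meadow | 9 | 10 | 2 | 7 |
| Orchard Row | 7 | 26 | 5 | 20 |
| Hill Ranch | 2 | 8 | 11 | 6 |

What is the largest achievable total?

602

Order all 8 blocks by rate: Orchard Row/first 26 > Clay Flats/first 25 > Orchard Row/second 20 > Low Meadow/first 10 > Hill Ranch/first 8 > Low Meadow/second 7 > Hill Ranch/second 6 > Clay Flats/second 5.
Orchard Row first at 26: fill all 7 → 22 left.
Fill Clay Flats first block (10 at 25) → 12 left.
Fill Orchard Row second block (5 at 20) → 7 left.
Low Meadow/first: +7 of 9 at 10; pool empty.
Total = 26×7 + 25×10 + 20×5 + 10×7 = 602.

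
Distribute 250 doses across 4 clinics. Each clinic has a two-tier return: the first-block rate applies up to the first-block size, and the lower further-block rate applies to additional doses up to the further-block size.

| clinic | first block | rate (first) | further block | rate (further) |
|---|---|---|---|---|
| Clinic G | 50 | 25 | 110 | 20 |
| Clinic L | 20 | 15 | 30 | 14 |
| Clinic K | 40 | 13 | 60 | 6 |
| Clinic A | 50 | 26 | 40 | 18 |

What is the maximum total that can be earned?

5470

Rank every tier by rate: Clinic A/T1 26 > Clinic G/T1 25 > Clinic G/T2 20 > Clinic A/T2 18 > Clinic L/T1 15 > Clinic L/T2 14 > Clinic K/T1 13 > Clinic K/T2 6.
Fill Clinic A T1 block (50 at 26) — 200 left.
Clinic G/T1 (25): +50 — 150 left.
Clinic G/T2 (20): +110 — 40 left.
Fill Clinic A T2 block (40 at 18) — 0 left.
Total = 26×50 + 25×50 + 20×110 + 18×40 = 5470.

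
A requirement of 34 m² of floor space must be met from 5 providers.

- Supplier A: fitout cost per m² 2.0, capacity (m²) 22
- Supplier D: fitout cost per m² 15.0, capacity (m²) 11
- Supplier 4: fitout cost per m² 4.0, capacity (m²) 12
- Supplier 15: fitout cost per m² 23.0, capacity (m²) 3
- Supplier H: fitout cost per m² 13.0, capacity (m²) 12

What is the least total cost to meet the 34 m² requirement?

Use providers in increasing cost order.
Supplier A (2.0): use full 22 → 12 m² to go.
Supplier 4 (4.0): use full 12 → 0 m² to go.
Supplier H, Supplier D, Supplier 15: unused.
Cost = 22×2.0 + 12×4.0 = 92.

92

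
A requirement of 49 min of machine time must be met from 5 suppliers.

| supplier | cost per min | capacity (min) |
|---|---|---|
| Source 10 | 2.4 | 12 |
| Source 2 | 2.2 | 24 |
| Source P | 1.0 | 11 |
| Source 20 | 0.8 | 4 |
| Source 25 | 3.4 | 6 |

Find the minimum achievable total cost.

Cheapest first:
Source 20 (0.8): use full 4 → 45 min to go.
Take 11 from Source P at 1.0 → need 34 more.
Source 2 (2.2): use full 24 → 10 min to go.
Source 10 at 2.4: take 10 of its 12 → requirement met.
Source 25: unused.
Cost = 4×0.8 + 11×1.0 + 24×2.2 + 10×2.4 = 91.

91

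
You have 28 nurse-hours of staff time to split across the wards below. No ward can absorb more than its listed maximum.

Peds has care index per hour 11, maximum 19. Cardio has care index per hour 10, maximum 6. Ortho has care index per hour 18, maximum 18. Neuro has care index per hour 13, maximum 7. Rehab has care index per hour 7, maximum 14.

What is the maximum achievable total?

448

Rank by care index per hour: Ortho 18 > Neuro 13 > Peds 11 > Cardio 10 > Rehab 7.
Ortho: +18 to 18 (cap) — 10 left.
Neuro takes 7 to reach its cap of 7 — 3 left.
Peds: +3 (room for 19) → 3. Pool exhausted.
Total = 11×3 + 18×18 + 13×7 = 448.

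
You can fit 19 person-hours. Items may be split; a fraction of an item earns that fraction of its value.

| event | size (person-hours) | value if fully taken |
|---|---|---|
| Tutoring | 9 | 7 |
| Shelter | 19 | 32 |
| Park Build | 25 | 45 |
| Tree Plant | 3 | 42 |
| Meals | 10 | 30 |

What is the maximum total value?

82.8

Rank by value-to-size ratio: Tree Plant 42/3≈14, Meals 30/10≈3, Park Build 45/25≈1.8, Shelter 32/19≈1.68, Tutoring 7/9≈0.778.
Tree Plant: take in full, 3 person-hours for value 42 ; 16 left.
Meals: take in full, 10 person-hours for value 30 ; 6 left.
Only 6 person-hours remain; take 6/25 of Park Build for value 45×6/25 = 10.8.
Total value = 82.8.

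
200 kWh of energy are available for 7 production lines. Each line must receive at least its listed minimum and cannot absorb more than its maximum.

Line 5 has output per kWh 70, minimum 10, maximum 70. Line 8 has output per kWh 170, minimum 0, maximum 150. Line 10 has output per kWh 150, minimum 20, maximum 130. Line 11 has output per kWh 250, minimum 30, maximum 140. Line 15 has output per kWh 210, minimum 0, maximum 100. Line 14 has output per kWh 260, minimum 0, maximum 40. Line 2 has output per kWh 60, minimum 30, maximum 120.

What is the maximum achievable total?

40900

Meeting every minimum uses 10+0+20+30+0+0+30 = 90 kWh, leaving 110.
Rank by output per kWh: Line 14 260 > Line 11 250 > Line 15 210 > Line 8 170 > Line 10 150 > Line 5 70 > Line 2 60.
Line 14 takes 40 more to reach its cap of 40 → 70 left.
Line 11: +70 (room for 110) → 100. Pool exhausted.
Total = 70×10 + 150×20 + 250×100 + 260×40 + 60×30 = 40900.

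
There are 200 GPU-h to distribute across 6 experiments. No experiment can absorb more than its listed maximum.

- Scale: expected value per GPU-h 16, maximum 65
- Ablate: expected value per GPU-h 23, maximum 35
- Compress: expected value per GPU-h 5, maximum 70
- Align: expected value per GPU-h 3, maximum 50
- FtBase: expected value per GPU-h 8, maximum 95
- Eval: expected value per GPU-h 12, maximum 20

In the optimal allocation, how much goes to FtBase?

80

Highest expected value per GPU-h first: Ablate 23 > Scale 16 > Eval 12 > FtBase 8 > Compress 5 > Align 3.
Ablate: +35 to 35 (cap) → 165 left.
Scale: +65 to 65 (cap) → 100 left.
Eval takes 20 to reach its cap of 20 → 80 left.
FtBase: +80 (room for 95) → 80. Pool exhausted.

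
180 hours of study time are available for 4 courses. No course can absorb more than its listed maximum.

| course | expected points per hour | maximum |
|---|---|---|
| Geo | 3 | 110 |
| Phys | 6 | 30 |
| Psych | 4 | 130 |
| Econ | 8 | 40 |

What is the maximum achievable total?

940

Order the courses by expected points per hour: Econ 8 > Phys 6 > Psych 4 > Geo 3.
Give Econ 40 to hit its cap of 40 → 140 left.
Give Phys 30 to hit its cap of 30 → 110 left.
Only 110 left; Psych takes them to reach 110.
Total = 6×30 + 4×110 + 8×40 = 940.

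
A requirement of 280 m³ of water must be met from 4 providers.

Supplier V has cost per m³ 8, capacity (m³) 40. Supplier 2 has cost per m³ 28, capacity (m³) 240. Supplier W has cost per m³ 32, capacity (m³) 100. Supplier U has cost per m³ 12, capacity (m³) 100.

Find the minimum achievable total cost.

5440

Use providers in increasing cost order.
Supplier V at 8: take all 40 m³ → 240 still needed.
Supplier U (12): use full 100 → 140 m³ to go.
Take 140 from Supplier 2 at 28 to finish.
Supplier W: unused.
Cost = 40×8 + 100×12 + 140×28 = 5440.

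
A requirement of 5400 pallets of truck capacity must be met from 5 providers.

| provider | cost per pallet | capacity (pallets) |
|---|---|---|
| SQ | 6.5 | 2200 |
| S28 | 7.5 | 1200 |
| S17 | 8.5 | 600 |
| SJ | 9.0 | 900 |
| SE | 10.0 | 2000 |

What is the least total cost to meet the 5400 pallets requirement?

Fill from the cheapest provider first.
Take 2200 from SQ at 6.5 → need 3200 more.
Take 1200 from S28 at 7.5 → need 2000 more.
S17 (8.5): use full 600 → 1400 pallets to go.
SJ at 9.0: take all 900 pallets → 500 still needed.
SE at 10.0: take 500 of its 2000 → requirement met.
Cost = 2200×6.5 + 1200×7.5 + 600×8.5 + 900×9.0 + 500×10.0 = 41500.

41500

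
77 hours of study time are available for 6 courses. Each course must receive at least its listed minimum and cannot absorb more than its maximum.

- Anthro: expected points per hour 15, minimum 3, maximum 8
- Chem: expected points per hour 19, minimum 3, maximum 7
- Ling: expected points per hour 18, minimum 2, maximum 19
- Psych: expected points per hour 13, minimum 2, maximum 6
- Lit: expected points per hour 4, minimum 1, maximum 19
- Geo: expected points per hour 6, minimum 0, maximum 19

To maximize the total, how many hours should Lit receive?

18

Meeting every minimum uses 3+3+2+2+1+0 = 11 hours, leaving 66.
Rank by expected points per hour: Chem 19 > Ling 18 > Anthro 15 > Psych 13 > Geo 6 > Lit 4.
Give Chem 4 more to hit its cap of 7 → 62 left.
Ling: +17 to 19 (cap) → 45 left.
Anthro: +5 to 8 (cap) → 40 left.
Psych: +4 to 6 (cap) → 36 left.
Give Geo 19 more to hit its cap of 19 → 17 left.
Only 17 left; Lit takes them to reach 18.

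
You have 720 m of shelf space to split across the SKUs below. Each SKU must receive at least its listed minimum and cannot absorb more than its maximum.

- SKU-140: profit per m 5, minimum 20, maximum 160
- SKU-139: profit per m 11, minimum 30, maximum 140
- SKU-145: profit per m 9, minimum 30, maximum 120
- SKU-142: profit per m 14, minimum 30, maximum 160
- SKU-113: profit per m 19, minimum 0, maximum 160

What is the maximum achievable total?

Meeting every minimum uses 20+30+30+30+0 = 110 m, leaving 610.
Highest profit per m first: SKU-113 19 > SKU-142 14 > SKU-139 11 > SKU-145 9 > SKU-140 5.
SKU-113 takes 160 more to reach its cap of 160 ; 450 left.
Give SKU-142 130 more to hit its cap of 160 ; 320 left.
Give SKU-139 110 more to hit its cap of 140 ; 210 left.
SKU-145 takes 90 more to reach its cap of 120 ; 120 left.
SKU-140 has room for 140 more but only 120 remain, so it gets 140.
Total = 5×140 + 11×140 + 9×120 + 14×160 + 19×160 = 8600.

8600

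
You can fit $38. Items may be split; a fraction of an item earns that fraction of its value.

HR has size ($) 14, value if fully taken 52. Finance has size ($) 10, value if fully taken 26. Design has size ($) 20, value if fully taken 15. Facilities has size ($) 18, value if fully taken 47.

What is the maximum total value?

Best value per unit of size first: HR 52/14≈3.71, Facilities 47/18≈2.61, Finance 26/10≈2.6, Design 15/20≈0.75.
Take all of HR (14 $, value 52) — 24 $ left.
All 18 $ of Facilities fit (value 47) — 6 remain.
Only 6 $ remain; take 6/10 of Finance for value 26×6/10 = 15.6.
Total value = 114.6.

114.6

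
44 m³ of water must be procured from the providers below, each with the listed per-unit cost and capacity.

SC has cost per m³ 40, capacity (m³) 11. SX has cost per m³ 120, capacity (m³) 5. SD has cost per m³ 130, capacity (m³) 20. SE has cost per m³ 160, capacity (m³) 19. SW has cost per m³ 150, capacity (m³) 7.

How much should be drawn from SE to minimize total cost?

Fill from the cheapest provider first.
SC (40): use full 11 — 33 m³ to go.
SX at 120: take all 5 m³ — 28 still needed.
SD at 130: take all 20 m³ — 8 still needed.
SW (150): use full 7 — 1 m³ to go.
Take 1 from SE at 160 to finish.

1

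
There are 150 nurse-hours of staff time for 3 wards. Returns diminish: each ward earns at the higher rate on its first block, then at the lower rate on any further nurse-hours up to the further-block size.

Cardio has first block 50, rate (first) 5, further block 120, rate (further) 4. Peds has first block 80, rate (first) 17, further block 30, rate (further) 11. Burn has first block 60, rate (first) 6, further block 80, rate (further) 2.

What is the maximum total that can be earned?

1930

Rank every tier by rate: Peds/first 17 > Peds/second 11 > Burn/first 6 > Cardio/first 5 > Cardio/second 4 > Burn/second 2.
Peds/first (17): +80 ; 70 left.
Peds second at 11: fill all 30 ; 40 left.
Burn/first: +40 of 60 at 6; pool empty.
Total = 17×80 + 11×30 + 6×40 = 1930.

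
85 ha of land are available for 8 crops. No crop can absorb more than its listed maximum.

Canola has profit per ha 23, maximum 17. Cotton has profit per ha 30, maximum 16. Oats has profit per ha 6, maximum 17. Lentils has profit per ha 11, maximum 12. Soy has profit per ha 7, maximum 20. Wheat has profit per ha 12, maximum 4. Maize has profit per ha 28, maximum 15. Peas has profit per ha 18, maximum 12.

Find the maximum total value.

Rank by profit per ha: Cotton 30 > Maize 28 > Canola 23 > Peas 18 > Wheat 12 > Lentils 11 > Soy 7 > Oats 6.
Give Cotton 16 to hit its cap of 16 ; 69 left.
Give Maize 15 to hit its cap of 15 ; 54 left.
Canola: +17 to 17 (cap) ; 37 left.
Peas takes 12 to reach its cap of 12 ; 25 left.
Give Wheat 4 to hit its cap of 4 ; 21 left.
Lentils: +12 to 12 (cap) ; 9 left.
Only 9 left; Soy takes them to reach 9.
Total = 23×17 + 30×16 + 11×12 + 7×9 + 12×4 + 28×15 + 18×12 = 1750.

1750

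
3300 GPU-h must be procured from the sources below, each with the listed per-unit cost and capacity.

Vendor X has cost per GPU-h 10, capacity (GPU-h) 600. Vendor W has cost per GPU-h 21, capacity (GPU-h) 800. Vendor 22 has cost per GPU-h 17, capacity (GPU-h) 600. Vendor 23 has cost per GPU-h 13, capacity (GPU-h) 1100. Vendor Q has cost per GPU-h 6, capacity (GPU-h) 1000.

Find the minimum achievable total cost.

Use sources in increasing cost order.
Vendor Q at 6: take all 1000 GPU-h ; 2300 still needed.
Vendor X at 10: take all 600 GPU-h ; 1700 still needed.
Vendor 23 at 13: take all 1100 GPU-h ; 600 still needed.
Vendor 22 (17): use full 600 ; 0 GPU-h to go.
Vendor W: unused.
Cost = 1000×6 + 600×10 + 1100×13 + 600×17 = 36500.

36500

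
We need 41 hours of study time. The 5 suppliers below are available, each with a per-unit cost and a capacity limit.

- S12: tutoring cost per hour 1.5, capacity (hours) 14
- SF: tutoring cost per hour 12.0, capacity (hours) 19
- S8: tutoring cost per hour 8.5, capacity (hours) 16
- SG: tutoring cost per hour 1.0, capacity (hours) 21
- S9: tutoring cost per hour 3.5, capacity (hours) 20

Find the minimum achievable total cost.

63

Cheapest first:
Take 21 from SG at 1.0 → need 20 more.
S12 (1.5): use full 14 → 6 hours to go.
S9 at 3.5: take 6 of its 20 → requirement met.
S8, SF: unused.
Cost = 21×1.0 + 14×1.5 + 6×3.5 = 63.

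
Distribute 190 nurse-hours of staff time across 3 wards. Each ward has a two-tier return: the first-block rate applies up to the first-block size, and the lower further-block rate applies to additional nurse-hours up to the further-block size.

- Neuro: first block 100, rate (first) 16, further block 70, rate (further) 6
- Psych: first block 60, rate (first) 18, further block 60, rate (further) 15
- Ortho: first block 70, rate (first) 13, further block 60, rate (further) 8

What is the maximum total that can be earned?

Rank every tier by rate: Psych/first 18 > Neuro/first 16 > Psych/second 15 > Ortho/first 13 > Ortho/second 8 > Neuro/second 6.
Fill Psych first block (60 at 18) — 130 left.
Neuro first at 16: fill all 100 — 30 left.
Psych/second: +30 of 60 at 15; pool empty.
Total = 18×60 + 16×100 + 15×30 = 3130.

3130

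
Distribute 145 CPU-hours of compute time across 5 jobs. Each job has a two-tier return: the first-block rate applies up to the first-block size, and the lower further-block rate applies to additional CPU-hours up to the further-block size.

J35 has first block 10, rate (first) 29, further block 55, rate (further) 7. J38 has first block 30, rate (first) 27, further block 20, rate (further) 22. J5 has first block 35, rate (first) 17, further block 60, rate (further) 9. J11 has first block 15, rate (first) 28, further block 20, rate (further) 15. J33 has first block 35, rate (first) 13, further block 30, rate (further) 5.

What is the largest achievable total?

3050

Treat each block as its own option and order by rate: J35/tier1 29 > J11/tier1 28 > J38/tier1 27 > J38/tier2 22 > J5/tier1 17 > J11/tier2 15 > J33/tier1 13 > J5/tier2 9 > J35/tier2 7 > J33/tier2 5.
J35/tier1 (29): +10 ; 135 left.
Fill J11 tier1 block (15 at 28) ; 120 left.
J38/tier1 (27): +30 ; 90 left.
Fill J38 tier2 block (20 at 22) ; 70 left.
J5/tier1 (17): +35 ; 35 left.
J11/tier2 (15): +20 ; 15 left.
15 remain; put them into J33 tier1 at 13.
Total = 29×10 + 28×15 + 27×30 + 22×20 + 17×35 + 15×20 + 13×15 = 3050.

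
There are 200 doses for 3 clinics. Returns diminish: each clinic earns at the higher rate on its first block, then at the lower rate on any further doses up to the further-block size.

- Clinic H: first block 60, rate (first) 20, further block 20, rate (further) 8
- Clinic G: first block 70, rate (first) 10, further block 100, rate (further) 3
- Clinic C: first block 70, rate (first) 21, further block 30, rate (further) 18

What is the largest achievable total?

Rank every tier by rate: Clinic C/first 21 > Clinic H/first 20 > Clinic C/second 18 > Clinic G/first 10 > Clinic H/second 8 > Clinic G/second 3.
Fill Clinic C first block (70 at 21) → 130 left.
Clinic H first at 20: fill all 60 → 70 left.
Clinic C second at 18: fill all 30 → 40 left.
Clinic G first at 10: only 40 left, fill 40.
Total = 21×70 + 20×60 + 18×30 + 10×40 = 3610.

3610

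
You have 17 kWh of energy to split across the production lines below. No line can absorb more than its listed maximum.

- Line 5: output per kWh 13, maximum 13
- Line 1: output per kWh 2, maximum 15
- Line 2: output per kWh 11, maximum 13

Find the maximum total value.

Order the production lines by output per kWh: Line 5 13 > Line 2 11 > Line 1 2.
Line 5: +13 to 13 (cap) ; 4 left.
Only 4 left; Line 2 takes them to reach 4.
Total = 13×13 + 11×4 = 213.

213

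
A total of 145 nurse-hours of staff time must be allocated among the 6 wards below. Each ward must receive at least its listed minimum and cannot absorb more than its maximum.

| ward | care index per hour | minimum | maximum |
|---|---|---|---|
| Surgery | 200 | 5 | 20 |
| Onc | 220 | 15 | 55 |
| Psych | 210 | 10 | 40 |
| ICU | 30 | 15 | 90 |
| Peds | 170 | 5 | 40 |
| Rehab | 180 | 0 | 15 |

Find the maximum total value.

Meeting every minimum uses 5+15+10+15+5+0 = 50 nurse-hours, leaving 95.
Rank by care index per hour: Onc 220 > Psych 210 > Surgery 200 > Rehab 180 > Peds 170 > ICU 30.
Onc takes 40 more to reach its cap of 55 → 55 left.
Psych: +30 to 40 (cap) → 25 left.
Give Surgery 15 more to hit its cap of 20 → 10 left.
Rehab: +10 (room for 15) → 10. Pool exhausted.
Total = 200×20 + 220×55 + 210×40 + 30×15 + 170×5 + 180×10 = 27600.

27600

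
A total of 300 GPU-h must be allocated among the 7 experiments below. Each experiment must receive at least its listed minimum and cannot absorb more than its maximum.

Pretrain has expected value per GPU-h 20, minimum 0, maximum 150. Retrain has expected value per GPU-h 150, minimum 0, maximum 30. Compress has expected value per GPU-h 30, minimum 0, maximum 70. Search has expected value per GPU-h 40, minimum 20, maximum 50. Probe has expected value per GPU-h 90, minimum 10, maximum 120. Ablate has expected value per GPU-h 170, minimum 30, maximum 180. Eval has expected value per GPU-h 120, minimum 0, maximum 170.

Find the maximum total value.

44000

Meeting every minimum uses 0+0+0+20+10+30+0 = 60 GPU-h, leaving 240.
Rank by expected value per GPU-h: Ablate 170 > Retrain 150 > Eval 120 > Probe 90 > Search 40 > Compress 30 > Pretrain 20.
Ablate: +150 to 180 (cap) ; 90 left.
Retrain takes 30 more to reach its cap of 30 ; 60 left.
Eval: +60 (room for 170) → 60. Pool exhausted.
Total = 150×30 + 40×20 + 90×10 + 170×180 + 120×60 = 44000.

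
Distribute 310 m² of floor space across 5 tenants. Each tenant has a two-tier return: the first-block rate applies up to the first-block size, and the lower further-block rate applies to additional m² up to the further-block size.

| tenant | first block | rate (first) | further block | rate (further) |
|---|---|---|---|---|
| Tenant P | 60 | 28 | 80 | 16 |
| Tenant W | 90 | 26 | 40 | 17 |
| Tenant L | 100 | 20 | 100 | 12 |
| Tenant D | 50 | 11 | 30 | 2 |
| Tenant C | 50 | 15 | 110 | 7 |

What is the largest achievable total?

Rank every tier by rate: Tenant P/T1 28 > Tenant W/T1 26 > Tenant L/T1 20 > Tenant W/T2 17 > Tenant P/T2 16 > Tenant C/T1 15 > Tenant L/T2 12 > Tenant D/T1 11 > Tenant C/T2 7 > Tenant D/T2 2.
Fill Tenant P T1 block (60 at 28) → 250 left.
Tenant W T1 at 26: fill all 90 → 160 left.
Fill Tenant L T1 block (100 at 20) → 60 left.
Fill Tenant W T2 block (40 at 17) → 20 left.
20 remain; put them into Tenant P T2 at 16.
Total = 28×60 + 26×90 + 20×100 + 17×40 + 16×20 = 7020.

7020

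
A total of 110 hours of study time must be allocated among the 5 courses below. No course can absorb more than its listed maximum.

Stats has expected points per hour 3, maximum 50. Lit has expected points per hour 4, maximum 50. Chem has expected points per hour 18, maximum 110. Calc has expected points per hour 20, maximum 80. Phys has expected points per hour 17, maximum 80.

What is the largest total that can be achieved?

Rank by expected points per hour: Calc 20 > Chem 18 > Phys 17 > Lit 4 > Stats 3.
Calc: +80 to 80 (cap) → 30 left.
Chem has room for 110 but only 30 remain, so it gets 30.
Total = 18×30 + 20×80 = 2140.

2140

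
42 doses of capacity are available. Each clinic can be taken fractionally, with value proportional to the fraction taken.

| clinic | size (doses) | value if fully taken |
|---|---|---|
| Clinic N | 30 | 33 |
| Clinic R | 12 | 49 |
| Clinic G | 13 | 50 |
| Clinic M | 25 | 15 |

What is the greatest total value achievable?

117.7

Rank by value-to-size ratio: Clinic R 49/12≈4.08, Clinic G 50/13≈3.85, Clinic N 33/30≈1.1, Clinic M 15/25≈0.6.
All 12 doses of Clinic R fit (value 49) ; 30 remain.
All 13 doses of Clinic G fit (value 50) ; 17 remain.
Fill the last 17 doses with part of Clinic N: 17/30 of it earns 18.7.
Total value = 117.7.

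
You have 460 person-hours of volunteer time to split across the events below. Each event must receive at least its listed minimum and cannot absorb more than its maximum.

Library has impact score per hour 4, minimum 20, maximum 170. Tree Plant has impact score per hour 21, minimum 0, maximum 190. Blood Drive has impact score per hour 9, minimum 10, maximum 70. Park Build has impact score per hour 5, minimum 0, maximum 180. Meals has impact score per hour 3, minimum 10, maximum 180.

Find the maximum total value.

5580

Meeting every minimum uses 20+0+10+0+10 = 40 person-hours, leaving 420.
Rank by impact score per hour: Tree Plant 21 > Blood Drive 9 > Park Build 5 > Library 4 > Meals 3.
Tree Plant takes 190 more to reach its cap of 190 — 230 left.
Blood Drive takes 60 more to reach its cap of 70 — 170 left.
Park Build has room for 180 more but only 170 remain, so it gets 170.
Total = 4×20 + 21×190 + 9×70 + 5×170 + 3×10 = 5580.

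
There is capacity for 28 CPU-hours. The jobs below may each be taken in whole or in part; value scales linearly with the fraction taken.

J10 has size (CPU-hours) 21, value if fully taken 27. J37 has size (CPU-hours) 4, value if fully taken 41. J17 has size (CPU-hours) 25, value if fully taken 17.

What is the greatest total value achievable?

Rank by value-to-size ratio: J37 41/4≈10.2, J10 27/21≈1.29, J17 17/25≈0.68.
All 4 CPU-hours of J37 fit (value 41) — 24 remain.
Take all of J10 (21 CPU-hours, value 27) — 3 CPU-hours left.
Fill the last 3 CPU-hours with part of J17: 3/25 of it earns 2.04.
Total value = 70.04.

70.04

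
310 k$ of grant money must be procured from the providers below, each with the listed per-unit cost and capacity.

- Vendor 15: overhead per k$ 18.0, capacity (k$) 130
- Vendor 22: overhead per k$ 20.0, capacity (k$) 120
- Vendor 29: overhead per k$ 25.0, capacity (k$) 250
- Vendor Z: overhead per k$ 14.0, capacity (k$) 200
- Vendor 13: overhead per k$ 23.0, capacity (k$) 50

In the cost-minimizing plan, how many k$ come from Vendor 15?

Fill from the cheapest provider first.
Vendor Z (14.0): use full 200 — 110 k$ to go.
Vendor 15 (18.0): take the remaining 110 — done.
Vendor 22, Vendor 13, Vendor 29: unused.

110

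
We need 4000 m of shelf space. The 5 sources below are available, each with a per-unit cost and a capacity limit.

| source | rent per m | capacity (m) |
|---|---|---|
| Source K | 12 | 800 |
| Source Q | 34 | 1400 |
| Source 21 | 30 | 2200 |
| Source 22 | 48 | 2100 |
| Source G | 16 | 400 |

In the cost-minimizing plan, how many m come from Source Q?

600

Fill from the cheapest source first.
Source K (12): use full 800 → 3200 m to go.
Source G (16): use full 400 → 2800 m to go.
Source 21 (30): use full 2200 → 600 m to go.
Source Q (34): take the remaining 600 → done.
Source 22: unused.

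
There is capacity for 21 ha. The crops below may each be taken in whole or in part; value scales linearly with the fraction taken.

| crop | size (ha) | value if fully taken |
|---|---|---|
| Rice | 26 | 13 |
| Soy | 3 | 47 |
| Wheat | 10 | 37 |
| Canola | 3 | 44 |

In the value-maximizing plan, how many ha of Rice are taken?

Rank by value-to-size ratio: Soy 47/3≈15.7, Canola 44/3≈14.7, Wheat 37/10≈3.7, Rice 13/26≈0.5.
All 3 ha of Soy fit (value 47) — 18 remain.
Canola: take in full, 3 ha for value 44 — 15 left.
All 10 ha of Wheat fit (value 37) — 5 remain.
Fill the last 5 ha with part of Rice: 5/26 of it earns 2.5.

5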